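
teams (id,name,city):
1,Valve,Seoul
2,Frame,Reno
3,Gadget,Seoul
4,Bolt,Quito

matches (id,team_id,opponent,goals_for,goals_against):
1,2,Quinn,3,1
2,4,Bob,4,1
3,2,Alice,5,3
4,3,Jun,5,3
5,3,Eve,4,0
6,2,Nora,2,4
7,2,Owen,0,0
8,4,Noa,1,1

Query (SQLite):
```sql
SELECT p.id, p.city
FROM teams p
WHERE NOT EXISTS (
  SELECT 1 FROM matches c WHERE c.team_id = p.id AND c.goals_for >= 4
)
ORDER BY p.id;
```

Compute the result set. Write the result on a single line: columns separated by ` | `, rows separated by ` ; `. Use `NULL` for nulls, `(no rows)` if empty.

For each teams row, check whether any matches with matching team_id has goals_for >= 4.
Keep rows where that is false.

1 | Seoul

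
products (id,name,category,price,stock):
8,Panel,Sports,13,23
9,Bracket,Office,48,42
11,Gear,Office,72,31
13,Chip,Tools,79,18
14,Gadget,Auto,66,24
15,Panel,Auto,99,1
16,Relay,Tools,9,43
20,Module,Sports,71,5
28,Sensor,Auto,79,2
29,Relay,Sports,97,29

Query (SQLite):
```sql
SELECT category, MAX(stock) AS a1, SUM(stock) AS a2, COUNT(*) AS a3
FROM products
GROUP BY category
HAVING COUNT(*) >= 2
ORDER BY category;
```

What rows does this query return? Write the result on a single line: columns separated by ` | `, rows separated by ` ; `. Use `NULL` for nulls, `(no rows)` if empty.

Auto | 24 | 27 | 3 ; Office | 42 | 73 | 2 ; Sports | 29 | 57 | 3 ; Tools | 43 | 61 | 2

Group products by category.
Per group compute: MAX(stock), SUM(stock), COUNT(*).
HAVING: drop groups with fewer than 2 rows.
  Auto: ids {14, 15, 28} → MAX(stock)=24, SUM(stock)=27, COUNT(*)=3
  Office: ids {9, 11} → MAX(stock)=42, SUM(stock)=73, COUNT(*)=2
  Sports: ids {8, 20, 29} → MAX(stock)=29, SUM(stock)=57, COUNT(*)=3
  Tools: ids {13, 16} → MAX(stock)=43, SUM(stock)=61, COUNT(*)=2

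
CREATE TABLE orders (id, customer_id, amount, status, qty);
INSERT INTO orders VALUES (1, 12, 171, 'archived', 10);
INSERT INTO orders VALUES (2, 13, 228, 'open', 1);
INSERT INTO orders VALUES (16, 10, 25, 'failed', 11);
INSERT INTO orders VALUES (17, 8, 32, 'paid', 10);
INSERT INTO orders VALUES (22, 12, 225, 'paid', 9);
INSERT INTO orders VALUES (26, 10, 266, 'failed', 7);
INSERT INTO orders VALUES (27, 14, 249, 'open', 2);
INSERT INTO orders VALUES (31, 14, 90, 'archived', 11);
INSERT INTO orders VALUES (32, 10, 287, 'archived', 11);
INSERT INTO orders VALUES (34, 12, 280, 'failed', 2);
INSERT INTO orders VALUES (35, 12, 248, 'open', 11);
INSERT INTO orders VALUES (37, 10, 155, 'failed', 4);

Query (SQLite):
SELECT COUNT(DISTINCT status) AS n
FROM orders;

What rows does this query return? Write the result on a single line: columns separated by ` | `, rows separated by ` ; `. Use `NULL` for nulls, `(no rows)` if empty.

Count distinct non-NULL status values.

4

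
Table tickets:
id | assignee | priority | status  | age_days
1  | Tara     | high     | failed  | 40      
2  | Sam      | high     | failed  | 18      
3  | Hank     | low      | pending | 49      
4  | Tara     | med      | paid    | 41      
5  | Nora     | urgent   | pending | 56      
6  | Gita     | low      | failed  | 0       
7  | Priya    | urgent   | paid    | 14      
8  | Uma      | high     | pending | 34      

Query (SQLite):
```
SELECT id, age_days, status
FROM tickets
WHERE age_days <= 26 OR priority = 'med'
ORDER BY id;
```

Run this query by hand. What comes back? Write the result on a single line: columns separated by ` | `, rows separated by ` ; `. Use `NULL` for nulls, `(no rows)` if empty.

age_days <= 26: ids {2, 6, 7}
priority = 'med': ids {4}
Combine with OR.

2 | 18 | failed ; 4 | 41 | paid ; 6 | 0 | failed ; 7 | 14 | paid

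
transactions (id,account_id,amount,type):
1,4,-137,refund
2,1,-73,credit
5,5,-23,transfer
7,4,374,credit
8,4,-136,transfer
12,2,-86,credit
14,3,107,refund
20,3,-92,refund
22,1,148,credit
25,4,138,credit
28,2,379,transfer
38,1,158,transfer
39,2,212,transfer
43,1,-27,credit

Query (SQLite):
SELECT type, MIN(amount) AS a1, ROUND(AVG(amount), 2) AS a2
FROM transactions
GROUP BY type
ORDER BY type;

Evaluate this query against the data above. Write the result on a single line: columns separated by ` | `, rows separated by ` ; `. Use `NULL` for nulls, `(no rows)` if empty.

credit | -86 | 79 ; refund | -137 | -40.67 ; transfer | -136 | 118

Group transactions by type.
Per group compute: MIN(amount), ROUND(AVG(amount), 2).
  credit: ids {2, 7, 12, 22, 25, 43} → MIN(amount)=-86, ROUND(AVG(amount), 2)=79
  refund: ids {1, 14, 20} → MIN(amount)=-137, ROUND(AVG(amount), 2)=-40.67
  transfer: ids {5, 8, 28, 38, 39} → MIN(amount)=-136, ROUND(AVG(amount), 2)=118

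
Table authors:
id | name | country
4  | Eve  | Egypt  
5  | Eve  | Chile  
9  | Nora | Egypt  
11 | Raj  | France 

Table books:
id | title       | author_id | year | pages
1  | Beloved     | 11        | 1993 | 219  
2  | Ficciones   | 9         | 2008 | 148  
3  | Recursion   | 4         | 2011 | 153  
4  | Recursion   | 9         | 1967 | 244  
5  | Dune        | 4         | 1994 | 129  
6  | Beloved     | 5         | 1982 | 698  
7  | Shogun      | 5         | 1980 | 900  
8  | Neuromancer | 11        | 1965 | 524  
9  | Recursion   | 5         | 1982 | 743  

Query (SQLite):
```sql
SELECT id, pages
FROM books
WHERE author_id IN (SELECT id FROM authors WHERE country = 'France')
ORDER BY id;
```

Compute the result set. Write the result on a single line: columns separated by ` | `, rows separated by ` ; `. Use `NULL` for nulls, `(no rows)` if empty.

1 | 219 ; 8 | 524

Inner query: authors.id where country = 'France'.
Outer: keep books rows whose author_id is in that set.
Inner query → {11}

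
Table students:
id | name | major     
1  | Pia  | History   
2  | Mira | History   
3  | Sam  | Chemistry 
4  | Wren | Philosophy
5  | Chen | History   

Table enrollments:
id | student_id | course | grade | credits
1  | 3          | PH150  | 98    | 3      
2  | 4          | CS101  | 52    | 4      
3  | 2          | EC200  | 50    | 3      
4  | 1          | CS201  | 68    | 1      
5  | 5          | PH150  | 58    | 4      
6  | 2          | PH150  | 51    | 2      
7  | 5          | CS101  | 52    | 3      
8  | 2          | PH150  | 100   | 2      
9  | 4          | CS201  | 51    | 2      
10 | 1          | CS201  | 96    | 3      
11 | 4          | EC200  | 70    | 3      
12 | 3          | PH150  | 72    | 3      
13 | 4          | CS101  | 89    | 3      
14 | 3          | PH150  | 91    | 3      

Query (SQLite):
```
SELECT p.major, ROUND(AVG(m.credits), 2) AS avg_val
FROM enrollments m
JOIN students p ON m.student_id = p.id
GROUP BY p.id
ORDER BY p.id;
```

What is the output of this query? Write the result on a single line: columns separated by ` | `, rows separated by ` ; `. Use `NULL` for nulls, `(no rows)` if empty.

History | 2 ; History | 2.33 ; Chemistry | 3 ; Philosophy | 3 ; History | 3.5

Join each enrollments row to its students via student_id.
Group joined rows by students.id; compute ROUND(AVG(m.credits), 2) per group.
  1: ids {4, 10} → ROUND(AVG(m.credits), 2)=2
  2: ids {3, 6, 8} → ROUND(AVG(m.credits), 2)=2.33
  3: ids {1, 12, 14} → ROUND(AVG(m.credits), 2)=3
  4: ids {2, 9, 11, 13} → ROUND(AVG(m.credits), 2)=3
  5: ids {5, 7} → ROUND(AVG(m.credits), 2)=3.5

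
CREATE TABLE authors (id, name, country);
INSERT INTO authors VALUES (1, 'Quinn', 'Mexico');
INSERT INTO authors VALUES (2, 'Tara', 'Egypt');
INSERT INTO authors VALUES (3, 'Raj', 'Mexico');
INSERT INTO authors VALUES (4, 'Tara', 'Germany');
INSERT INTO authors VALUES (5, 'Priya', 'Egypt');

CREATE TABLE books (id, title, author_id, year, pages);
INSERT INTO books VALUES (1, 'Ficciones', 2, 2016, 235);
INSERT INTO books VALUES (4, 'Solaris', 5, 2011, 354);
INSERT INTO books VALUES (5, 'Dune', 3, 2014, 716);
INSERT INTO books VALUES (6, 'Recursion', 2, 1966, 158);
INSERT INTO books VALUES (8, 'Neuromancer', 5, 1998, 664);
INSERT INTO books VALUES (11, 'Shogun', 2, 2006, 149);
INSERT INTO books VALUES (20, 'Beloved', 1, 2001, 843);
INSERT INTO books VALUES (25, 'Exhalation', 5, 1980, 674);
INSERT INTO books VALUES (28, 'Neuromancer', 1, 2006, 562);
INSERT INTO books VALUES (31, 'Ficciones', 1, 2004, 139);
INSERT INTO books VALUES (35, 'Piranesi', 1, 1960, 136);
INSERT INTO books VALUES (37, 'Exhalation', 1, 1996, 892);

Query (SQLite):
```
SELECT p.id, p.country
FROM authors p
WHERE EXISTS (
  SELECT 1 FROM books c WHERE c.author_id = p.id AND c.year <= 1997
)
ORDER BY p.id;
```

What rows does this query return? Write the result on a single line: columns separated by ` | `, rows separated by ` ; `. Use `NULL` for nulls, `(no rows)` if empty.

1 | Mexico ; 2 | Egypt ; 5 | Egypt

For each authors row, check whether any books with matching author_id has year <= 1997.
Keep rows where that is true.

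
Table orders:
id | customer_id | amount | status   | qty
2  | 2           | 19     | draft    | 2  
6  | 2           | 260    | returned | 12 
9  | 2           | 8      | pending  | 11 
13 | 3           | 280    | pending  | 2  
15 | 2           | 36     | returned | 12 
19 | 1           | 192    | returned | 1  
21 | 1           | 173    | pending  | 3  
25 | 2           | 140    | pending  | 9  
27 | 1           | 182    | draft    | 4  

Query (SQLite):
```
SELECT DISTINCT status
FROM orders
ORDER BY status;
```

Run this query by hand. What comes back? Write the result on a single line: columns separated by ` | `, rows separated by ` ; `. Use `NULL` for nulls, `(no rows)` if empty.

Collect distinct status values from orders.

draft ; pending ; returned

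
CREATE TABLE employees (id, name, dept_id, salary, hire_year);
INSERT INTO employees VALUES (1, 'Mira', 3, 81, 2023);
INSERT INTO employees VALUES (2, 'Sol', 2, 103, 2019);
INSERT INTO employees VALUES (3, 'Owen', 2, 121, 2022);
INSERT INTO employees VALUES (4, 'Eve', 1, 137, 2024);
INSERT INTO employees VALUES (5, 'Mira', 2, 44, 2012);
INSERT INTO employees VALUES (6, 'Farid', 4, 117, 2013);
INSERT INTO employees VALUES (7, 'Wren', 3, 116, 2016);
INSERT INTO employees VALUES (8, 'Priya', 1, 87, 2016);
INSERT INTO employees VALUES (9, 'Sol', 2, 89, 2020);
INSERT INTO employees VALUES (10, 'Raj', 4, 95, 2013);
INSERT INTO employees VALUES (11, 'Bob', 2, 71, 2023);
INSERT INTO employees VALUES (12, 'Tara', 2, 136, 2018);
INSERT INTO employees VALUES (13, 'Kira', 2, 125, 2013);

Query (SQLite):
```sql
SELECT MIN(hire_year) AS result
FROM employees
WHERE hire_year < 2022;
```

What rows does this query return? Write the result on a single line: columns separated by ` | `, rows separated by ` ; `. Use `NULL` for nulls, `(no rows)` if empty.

Rows where hire_year < 2022 → hire_year values: [2019, 2012, 2013, 2016, 2016, 2020, 2013, 2018, 2013].
MIN of non-NULL values = 2012.

2012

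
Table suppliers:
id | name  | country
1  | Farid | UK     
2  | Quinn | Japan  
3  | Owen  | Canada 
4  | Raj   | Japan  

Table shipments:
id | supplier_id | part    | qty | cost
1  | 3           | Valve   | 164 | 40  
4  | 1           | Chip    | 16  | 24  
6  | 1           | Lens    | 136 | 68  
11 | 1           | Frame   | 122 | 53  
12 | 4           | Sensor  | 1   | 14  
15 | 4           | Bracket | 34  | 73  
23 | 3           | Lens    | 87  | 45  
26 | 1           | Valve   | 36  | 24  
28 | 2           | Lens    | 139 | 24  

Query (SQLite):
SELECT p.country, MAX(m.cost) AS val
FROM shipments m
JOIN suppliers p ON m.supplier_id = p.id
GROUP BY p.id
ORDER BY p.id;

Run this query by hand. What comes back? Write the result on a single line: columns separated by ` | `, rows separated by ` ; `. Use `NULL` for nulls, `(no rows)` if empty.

Join each shipments row to its suppliers via supplier_id.
Group joined rows by suppliers.id; compute MAX(m.cost) per group.
  1: ids {4, 6, 11, 26} → MAX(m.cost)=68
  2: ids {28} → MAX(m.cost)=24
  3: ids {1, 23} → MAX(m.cost)=45
  4: ids {12, 15} → MAX(m.cost)=73

UK | 68 ; Japan | 24 ; Canada | 45 ; Japan | 73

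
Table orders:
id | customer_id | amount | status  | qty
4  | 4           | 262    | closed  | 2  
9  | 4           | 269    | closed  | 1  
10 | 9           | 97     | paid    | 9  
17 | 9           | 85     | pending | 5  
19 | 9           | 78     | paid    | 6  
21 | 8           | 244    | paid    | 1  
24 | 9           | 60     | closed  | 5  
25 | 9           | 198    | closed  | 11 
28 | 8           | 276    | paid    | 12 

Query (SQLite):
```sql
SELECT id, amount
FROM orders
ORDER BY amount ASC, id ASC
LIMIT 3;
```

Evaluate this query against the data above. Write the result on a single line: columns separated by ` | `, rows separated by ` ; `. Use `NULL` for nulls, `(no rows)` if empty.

24 | 60 ; 19 | 78 ; 17 | 85

Sort by amount asc, tiebreak id asc: (60, id=24), (78, id=19), (85, id=17), (97, id=10), (198, id=25), (244, id=21) …. Take first 3.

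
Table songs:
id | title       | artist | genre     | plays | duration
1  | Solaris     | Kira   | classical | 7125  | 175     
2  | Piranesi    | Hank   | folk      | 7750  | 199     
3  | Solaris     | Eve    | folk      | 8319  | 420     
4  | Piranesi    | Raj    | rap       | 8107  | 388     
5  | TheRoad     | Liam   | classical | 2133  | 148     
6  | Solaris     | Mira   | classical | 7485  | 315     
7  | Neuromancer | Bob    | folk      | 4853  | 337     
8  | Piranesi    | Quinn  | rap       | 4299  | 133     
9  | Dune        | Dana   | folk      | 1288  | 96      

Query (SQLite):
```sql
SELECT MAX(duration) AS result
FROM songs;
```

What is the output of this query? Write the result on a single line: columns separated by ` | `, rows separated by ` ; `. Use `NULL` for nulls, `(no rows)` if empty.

All duration values: [175, 199, 420, 388, 148, 315, 337, 133, 96].
MAX of non-NULL values = 420.

420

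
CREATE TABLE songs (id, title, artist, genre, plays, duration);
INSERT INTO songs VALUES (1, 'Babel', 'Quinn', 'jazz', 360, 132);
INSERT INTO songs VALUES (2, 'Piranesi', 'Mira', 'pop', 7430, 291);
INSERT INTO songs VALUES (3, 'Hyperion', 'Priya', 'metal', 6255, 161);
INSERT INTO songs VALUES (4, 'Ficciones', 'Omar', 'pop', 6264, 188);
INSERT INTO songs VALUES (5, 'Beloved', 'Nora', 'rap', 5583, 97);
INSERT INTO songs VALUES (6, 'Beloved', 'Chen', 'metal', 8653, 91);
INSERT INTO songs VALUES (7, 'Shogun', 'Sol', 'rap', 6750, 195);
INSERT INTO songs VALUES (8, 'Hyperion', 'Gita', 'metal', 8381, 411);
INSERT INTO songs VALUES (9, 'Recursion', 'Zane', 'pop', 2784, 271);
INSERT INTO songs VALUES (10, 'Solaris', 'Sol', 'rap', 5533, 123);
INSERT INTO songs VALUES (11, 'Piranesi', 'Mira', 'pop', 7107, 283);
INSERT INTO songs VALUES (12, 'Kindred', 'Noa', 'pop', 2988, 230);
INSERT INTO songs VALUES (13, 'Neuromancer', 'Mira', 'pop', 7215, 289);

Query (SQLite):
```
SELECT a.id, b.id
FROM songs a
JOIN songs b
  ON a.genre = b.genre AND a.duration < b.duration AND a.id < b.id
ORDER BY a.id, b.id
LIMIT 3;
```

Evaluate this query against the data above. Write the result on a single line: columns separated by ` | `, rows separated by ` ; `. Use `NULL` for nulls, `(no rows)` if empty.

Pairs (a,b) with same genre, a.duration < b.duration, a.id < b.id.
genre groups: jazz:{1} metal:{3,6,8} pop:{2,4,9,11,12,13} rap:{5,7,10}
Ordered by (a.id, b.id); first 3.

3 | 8 ; 4 | 9 ; 4 | 11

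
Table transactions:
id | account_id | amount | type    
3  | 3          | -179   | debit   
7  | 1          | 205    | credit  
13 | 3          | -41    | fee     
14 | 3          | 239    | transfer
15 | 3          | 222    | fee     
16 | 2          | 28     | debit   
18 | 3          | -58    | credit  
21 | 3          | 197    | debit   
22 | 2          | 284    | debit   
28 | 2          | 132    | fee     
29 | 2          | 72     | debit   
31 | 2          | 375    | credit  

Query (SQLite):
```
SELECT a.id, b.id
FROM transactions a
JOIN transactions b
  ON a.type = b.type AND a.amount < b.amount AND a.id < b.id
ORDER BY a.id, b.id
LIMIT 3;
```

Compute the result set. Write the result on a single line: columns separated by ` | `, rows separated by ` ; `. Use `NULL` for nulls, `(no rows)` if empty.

3 | 16 ; 3 | 21 ; 3 | 22

Pairs (a,b) with same type, a.amount < b.amount, a.id < b.id.
type groups: credit:{7,18,31} debit:{3,16,21,22,29} fee:{13,15,28} transfer:{14}
Ordered by (a.id, b.id); first 3.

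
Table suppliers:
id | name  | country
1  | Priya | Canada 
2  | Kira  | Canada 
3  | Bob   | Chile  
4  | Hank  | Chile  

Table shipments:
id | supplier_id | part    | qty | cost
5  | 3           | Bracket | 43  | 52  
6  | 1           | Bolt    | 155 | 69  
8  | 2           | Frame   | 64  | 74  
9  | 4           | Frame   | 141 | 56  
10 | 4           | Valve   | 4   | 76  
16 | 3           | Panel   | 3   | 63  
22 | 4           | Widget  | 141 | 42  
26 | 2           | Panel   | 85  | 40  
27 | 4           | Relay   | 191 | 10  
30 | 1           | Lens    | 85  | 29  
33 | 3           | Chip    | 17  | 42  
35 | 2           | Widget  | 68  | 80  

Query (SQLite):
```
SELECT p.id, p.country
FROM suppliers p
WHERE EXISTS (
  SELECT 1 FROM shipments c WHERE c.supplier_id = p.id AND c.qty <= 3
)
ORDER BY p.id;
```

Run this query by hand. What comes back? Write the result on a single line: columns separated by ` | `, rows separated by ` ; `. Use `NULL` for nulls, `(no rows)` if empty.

For each suppliers row, check whether any shipments with matching supplier_id has qty <= 3.
Keep rows where that is true.

3 | Chile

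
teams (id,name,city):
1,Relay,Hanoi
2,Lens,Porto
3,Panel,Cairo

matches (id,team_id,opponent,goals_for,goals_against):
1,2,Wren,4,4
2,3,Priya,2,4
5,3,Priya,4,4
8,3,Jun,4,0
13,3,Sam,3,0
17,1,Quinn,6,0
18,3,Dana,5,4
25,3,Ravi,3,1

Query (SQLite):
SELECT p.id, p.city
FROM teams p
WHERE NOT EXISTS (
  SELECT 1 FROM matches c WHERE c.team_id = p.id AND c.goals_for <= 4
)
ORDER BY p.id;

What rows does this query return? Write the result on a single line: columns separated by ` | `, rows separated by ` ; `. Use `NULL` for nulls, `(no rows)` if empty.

For each teams row, check whether any matches with matching team_id has goals_for <= 4.
Keep rows where that is false.

1 | Hanoi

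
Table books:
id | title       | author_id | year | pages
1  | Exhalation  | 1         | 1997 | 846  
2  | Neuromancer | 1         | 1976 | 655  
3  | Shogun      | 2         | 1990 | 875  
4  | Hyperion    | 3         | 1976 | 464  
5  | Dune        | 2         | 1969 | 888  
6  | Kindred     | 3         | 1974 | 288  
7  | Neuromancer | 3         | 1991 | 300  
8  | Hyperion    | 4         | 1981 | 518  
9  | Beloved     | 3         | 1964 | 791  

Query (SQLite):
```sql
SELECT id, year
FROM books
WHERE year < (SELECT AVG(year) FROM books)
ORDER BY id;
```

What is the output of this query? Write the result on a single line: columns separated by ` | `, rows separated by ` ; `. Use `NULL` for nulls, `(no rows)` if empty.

2 | 1976 ; 4 | 1976 ; 5 | 1969 ; 6 | 1974 ; 9 | 1964

Scalar subquery: AVG(year) over all books rows = 1979.777778 (≈; comparison uses full precision).
Keep rows where year < that value.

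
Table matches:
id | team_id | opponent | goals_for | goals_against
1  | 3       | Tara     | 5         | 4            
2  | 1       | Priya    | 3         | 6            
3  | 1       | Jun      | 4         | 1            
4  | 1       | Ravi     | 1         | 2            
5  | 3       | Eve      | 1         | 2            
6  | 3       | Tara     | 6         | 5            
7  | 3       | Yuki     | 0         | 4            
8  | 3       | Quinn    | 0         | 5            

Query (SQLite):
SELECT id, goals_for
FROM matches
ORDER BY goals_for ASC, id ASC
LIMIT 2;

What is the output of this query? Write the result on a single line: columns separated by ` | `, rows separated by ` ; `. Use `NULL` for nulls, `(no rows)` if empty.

Sort by goals_for asc, tiebreak id asc: (0, id=7), (0, id=8), (1, id=4), (1, id=5), (3, id=2) …. Take first 2.

7 | 0 ; 8 | 0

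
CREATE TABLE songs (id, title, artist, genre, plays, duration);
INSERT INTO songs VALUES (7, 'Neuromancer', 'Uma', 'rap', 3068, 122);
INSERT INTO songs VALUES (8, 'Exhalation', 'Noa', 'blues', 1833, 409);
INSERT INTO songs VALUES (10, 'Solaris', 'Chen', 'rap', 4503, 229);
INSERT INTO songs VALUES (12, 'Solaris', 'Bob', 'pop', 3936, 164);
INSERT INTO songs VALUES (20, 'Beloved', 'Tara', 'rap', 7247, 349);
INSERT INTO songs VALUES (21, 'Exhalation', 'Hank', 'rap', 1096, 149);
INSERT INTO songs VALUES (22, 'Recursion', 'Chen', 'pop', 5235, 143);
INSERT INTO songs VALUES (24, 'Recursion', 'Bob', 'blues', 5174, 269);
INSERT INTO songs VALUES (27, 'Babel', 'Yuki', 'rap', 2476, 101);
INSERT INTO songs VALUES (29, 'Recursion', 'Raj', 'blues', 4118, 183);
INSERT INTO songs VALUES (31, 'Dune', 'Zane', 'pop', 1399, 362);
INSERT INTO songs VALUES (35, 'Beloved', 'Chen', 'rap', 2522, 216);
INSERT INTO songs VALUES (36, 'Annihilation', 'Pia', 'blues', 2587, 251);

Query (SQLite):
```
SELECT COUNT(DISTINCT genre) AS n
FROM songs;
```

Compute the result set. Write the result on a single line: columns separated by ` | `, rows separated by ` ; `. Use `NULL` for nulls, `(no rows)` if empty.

3

Count distinct non-NULL genre values.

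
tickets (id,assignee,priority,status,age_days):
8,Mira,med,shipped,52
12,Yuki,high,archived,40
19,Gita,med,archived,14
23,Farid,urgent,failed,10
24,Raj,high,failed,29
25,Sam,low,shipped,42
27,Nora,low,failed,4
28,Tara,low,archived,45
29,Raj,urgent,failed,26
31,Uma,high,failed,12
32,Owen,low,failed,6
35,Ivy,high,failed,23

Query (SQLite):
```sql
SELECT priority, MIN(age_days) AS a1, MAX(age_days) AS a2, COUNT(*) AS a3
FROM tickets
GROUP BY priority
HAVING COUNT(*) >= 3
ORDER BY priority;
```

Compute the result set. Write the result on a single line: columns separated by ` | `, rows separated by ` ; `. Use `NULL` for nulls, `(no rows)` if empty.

Group tickets by priority.
Per group compute: MIN(age_days), MAX(age_days), COUNT(*).
HAVING: drop groups with fewer than 3 rows.
  high: ids {12, 24, 31, 35} → MIN(age_days)=12, MAX(age_days)=40, COUNT(*)=4
  low: ids {25, 27, 28, 32} → MIN(age_days)=4, MAX(age_days)=45, COUNT(*)=4
  med: ids {8, 19} → MIN(age_days)=14, MAX(age_days)=52, COUNT(*)=2
  urgent: ids {23, 29} → MIN(age_days)=10, MAX(age_days)=26, COUNT(*)=2

high | 12 | 40 | 4 ; low | 4 | 45 | 4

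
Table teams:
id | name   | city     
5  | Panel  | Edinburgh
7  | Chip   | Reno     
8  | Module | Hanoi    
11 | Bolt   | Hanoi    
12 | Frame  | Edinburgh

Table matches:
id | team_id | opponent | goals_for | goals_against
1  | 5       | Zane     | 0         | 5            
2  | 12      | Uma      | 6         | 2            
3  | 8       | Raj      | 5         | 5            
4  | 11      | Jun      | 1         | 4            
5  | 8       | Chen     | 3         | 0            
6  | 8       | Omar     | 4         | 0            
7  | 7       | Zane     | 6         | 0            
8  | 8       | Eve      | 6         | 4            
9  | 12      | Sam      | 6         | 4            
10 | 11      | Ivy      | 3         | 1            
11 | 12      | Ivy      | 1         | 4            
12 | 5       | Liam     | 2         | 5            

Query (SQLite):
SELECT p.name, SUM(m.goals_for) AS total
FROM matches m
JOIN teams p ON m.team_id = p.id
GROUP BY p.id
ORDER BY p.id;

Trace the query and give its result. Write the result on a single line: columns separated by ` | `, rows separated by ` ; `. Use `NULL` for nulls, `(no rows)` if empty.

Join each matches row to its teams via team_id.
Group joined rows by teams.id; compute SUM(m.goals_for) per group.
  5: ids {1, 12} → SUM(m.goals_for)=2
  7: ids {7} → SUM(m.goals_for)=6
  8: ids {3, 5, 6, 8} → SUM(m.goals_for)=18
  11: ids {4, 10} → SUM(m.goals_for)=4
  12: ids {2, 9, 11} → SUM(m.goals_for)=13

Panel | 2 ; Chip | 6 ; Module | 18 ; Bolt | 4 ; Frame | 13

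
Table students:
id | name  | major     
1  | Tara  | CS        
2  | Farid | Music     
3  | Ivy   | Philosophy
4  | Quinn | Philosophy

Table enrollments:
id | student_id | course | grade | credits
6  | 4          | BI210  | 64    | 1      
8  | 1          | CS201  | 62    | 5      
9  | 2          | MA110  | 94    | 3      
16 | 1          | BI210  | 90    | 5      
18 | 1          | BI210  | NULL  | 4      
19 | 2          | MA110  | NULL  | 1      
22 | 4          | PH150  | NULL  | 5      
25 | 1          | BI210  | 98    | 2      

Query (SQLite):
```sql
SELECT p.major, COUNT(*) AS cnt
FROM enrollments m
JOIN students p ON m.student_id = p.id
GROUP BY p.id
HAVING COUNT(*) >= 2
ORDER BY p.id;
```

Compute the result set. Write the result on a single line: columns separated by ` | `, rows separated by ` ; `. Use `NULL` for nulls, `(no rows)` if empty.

Join each enrollments row to its students via student_id.
Group joined rows by students.id; compute COUNT(*) per group.
HAVING: keep groups with count ≥ 2.
  1: ids {8, 16, 18, 25} → COUNT(*)=4
  2: ids {9, 19} → COUNT(*)=2
  4: ids {6, 22} → COUNT(*)=2

CS | 4 ; Music | 2 ; Philosophy | 2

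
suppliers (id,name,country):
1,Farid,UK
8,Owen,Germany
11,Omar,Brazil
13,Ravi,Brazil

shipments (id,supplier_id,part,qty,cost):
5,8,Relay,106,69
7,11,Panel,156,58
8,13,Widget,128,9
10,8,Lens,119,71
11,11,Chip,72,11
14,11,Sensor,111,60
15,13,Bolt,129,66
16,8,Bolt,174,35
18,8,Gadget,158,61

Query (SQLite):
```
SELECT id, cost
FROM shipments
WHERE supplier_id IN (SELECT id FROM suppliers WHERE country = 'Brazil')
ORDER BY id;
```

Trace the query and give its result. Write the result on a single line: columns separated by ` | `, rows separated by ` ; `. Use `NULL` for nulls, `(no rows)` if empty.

7 | 58 ; 8 | 9 ; 11 | 11 ; 14 | 60 ; 15 | 66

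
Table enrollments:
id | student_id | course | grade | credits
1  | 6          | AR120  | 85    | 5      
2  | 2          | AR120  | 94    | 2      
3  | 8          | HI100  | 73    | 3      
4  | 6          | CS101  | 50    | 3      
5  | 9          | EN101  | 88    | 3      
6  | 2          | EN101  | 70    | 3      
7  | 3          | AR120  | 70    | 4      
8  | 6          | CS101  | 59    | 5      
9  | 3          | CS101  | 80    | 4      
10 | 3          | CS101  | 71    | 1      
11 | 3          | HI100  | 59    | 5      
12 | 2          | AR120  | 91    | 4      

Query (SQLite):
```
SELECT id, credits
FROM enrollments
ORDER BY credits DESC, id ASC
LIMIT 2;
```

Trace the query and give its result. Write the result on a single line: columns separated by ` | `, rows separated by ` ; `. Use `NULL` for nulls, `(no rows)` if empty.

Sort by credits desc, tiebreak id asc: (5, id=1), (5, id=8), (5, id=11), (4, id=7), (4, id=9) …. Take first 2.

1 | 5 ; 8 | 5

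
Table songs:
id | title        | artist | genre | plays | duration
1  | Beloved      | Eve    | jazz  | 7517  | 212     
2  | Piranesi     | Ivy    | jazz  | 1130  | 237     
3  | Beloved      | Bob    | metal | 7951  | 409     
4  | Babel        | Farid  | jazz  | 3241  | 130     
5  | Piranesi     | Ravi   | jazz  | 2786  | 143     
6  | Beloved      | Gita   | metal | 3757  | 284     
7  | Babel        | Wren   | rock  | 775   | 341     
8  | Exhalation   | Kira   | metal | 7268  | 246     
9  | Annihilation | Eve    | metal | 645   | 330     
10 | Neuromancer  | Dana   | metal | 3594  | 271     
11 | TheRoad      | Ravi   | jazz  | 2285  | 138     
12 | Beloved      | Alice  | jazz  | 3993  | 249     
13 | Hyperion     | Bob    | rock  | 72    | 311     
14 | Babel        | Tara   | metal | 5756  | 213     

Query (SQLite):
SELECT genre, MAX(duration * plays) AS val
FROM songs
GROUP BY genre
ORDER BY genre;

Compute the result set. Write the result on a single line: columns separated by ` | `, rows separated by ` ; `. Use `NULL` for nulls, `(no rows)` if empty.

jazz | 1593604 ; metal | 3251959 ; rock | 264275

For each row compute duration * plays.
Group by genre; take MAX of the expression per group.
  jazz: ids {1, 2, 4, 5, 11, 12} → MAX(duration * plays)=1593604
  metal: ids {3, 6, 8, 9, 10, 14} → MAX(duration * plays)=3251959
  rock: ids {7, 13} → MAX(duration * plays)=264275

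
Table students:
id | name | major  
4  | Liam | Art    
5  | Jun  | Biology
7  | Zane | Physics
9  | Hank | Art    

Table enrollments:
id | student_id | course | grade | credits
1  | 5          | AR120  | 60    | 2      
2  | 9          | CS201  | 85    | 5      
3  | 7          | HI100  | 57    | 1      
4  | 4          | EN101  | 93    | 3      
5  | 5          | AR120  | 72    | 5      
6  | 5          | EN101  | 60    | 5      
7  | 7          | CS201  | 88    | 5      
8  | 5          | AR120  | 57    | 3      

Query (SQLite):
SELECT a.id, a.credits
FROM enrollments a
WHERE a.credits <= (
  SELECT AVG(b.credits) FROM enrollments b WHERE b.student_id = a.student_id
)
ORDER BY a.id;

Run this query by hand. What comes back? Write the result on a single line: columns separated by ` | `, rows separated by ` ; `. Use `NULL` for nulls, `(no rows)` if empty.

For each enrollments row a, compute AVG(credits) over rows sharing a.student_id.
Keep row a if a.credits <= that per-group AVG.
  student_id=4: AVG(credits) = 3.0
  student_id=5: AVG(credits) = 3.75
  student_id=7: AVG(credits) = 3.0
  student_id=9: AVG(credits) = 5.0

1 | 2 ; 2 | 5 ; 3 | 1 ; 4 | 3 ; 8 | 3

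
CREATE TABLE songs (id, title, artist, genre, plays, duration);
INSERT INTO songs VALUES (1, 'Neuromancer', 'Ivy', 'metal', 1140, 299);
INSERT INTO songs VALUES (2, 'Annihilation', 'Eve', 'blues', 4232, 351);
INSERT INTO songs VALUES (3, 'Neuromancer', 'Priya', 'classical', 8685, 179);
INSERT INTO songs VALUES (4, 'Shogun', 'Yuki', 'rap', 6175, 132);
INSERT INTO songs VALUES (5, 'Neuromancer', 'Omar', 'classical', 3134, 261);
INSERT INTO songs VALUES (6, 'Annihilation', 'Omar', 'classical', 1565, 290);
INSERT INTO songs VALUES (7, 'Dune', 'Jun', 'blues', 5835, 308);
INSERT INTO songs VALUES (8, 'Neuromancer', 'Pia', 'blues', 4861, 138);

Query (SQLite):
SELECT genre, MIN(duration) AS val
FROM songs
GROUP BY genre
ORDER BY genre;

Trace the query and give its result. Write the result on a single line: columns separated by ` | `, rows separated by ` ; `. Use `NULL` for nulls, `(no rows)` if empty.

blues | 138 ; classical | 179 ; metal | 299 ; rap | 132

Partition songs by genre; compute MIN(duration) within each group.
  blues: ids {2, 7, 8} → MIN(duration)=138
  classical: ids {3, 5, 6} → MIN(duration)=179
  metal: ids {1} → MIN(duration)=299
  rap: ids {4} → MIN(duration)=132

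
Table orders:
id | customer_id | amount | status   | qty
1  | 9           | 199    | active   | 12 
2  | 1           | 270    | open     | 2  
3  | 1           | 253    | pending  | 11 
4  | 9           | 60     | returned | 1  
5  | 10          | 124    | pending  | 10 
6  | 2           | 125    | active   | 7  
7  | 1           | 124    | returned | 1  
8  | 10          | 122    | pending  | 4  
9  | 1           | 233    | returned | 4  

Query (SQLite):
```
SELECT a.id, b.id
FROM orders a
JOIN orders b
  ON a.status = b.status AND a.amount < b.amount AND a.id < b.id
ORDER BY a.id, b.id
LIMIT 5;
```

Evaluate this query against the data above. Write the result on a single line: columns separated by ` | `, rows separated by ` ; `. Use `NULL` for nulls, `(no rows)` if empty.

4 | 7 ; 4 | 9 ; 7 | 9

Pairs (a,b) with same status, a.amount < b.amount, a.id < b.id.
status groups: active:{1,6} open:{2} pending:{3,5,8} returned:{4,7,9}
Ordered by (a.id, b.id); first 5.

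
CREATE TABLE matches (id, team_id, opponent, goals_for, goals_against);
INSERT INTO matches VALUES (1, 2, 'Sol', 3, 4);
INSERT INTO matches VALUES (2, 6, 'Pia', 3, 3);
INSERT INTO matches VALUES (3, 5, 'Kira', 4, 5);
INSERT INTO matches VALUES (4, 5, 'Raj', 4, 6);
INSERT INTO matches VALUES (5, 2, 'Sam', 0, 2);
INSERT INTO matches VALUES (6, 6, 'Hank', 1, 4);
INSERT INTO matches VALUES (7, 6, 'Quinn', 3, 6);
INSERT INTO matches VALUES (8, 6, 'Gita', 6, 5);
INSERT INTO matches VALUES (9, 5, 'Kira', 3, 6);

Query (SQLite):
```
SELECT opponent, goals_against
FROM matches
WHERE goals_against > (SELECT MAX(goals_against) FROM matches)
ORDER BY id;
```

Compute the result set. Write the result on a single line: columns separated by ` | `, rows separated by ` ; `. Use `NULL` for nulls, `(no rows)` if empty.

Scalar subquery: MAX(goals_against) over all matches rows = 6.
Keep rows where goals_against > that value.

(no rows)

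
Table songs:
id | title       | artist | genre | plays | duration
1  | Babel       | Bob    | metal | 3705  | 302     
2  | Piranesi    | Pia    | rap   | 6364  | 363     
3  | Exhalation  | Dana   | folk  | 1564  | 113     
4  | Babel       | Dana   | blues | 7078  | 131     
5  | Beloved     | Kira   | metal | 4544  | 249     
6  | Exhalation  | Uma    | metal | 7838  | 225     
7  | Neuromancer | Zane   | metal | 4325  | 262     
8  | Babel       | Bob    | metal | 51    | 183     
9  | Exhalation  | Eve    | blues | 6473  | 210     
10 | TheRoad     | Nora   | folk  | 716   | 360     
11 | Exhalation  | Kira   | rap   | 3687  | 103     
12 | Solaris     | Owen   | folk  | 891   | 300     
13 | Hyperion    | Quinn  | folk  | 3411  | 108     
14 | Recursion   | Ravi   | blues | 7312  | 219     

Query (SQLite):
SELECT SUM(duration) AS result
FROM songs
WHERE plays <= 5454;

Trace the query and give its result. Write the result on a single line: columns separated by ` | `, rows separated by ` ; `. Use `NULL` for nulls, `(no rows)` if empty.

1980

Rows where plays <= 5454 → duration values: [302, 113, 249, 262, 183, 360, 103, 300, 108].
SUM of non-NULL values = 1980.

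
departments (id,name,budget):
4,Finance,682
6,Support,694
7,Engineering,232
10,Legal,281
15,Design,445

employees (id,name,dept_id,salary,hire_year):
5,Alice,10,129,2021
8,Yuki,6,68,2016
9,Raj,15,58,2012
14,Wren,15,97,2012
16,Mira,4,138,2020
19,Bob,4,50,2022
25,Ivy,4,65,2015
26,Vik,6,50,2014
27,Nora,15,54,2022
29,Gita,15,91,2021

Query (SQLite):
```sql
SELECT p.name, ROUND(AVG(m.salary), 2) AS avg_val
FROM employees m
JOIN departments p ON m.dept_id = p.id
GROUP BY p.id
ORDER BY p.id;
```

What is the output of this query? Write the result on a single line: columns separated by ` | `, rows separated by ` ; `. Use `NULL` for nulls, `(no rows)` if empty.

Join each employees row to its departments via dept_id.
Group joined rows by departments.id; compute ROUND(AVG(m.salary), 2) per group.
  4: ids {16, 19, 25} → ROUND(AVG(m.salary), 2)=84.33
  6: ids {8, 26} → ROUND(AVG(m.salary), 2)=59
  10: ids {5} → ROUND(AVG(m.salary), 2)=129
  15: ids {9, 14, 27, 29} → ROUND(AVG(m.salary), 2)=75

Finance | 84.33 ; Support | 59 ; Legal | 129 ; Design | 75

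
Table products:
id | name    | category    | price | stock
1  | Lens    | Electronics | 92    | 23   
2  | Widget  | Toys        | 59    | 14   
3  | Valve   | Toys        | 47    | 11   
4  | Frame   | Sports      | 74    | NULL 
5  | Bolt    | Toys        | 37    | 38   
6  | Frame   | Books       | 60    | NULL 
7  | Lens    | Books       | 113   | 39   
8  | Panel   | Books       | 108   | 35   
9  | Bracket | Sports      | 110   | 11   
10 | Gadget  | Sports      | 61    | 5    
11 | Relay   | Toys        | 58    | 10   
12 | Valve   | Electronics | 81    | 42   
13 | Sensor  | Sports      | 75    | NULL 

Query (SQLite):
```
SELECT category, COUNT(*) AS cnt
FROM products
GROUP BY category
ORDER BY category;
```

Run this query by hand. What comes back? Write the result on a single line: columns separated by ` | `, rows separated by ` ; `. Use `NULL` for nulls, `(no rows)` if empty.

Partition products by category; compute COUNT(*) within each group.
  Books: ids {6, 7, 8} → COUNT(*)=3
  Electronics: ids {1, 12} → COUNT(*)=2
  Sports: ids {4, 9, 10, 13} → COUNT(*)=4
  Toys: ids {2, 3, 5, 11} → COUNT(*)=4

Books | 3 ; Electronics | 2 ; Sports | 4 ; Toys | 4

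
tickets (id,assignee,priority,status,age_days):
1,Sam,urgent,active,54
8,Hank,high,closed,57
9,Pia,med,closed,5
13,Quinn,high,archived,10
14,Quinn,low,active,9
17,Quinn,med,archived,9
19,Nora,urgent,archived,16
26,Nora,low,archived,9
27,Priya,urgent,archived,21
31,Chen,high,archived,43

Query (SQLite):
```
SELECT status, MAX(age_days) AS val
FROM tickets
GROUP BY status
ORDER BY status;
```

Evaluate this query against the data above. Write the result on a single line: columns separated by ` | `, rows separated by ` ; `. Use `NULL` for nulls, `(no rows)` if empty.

active | 54 ; archived | 43 ; closed | 57

Partition tickets by status; compute MAX(age_days) within each group.
  active: ids {1, 14} → MAX(age_days)=54
  archived: ids {13, 17, 19, 26, 27, 31} → MAX(age_days)=43
  closed: ids {8, 9} → MAX(age_days)=57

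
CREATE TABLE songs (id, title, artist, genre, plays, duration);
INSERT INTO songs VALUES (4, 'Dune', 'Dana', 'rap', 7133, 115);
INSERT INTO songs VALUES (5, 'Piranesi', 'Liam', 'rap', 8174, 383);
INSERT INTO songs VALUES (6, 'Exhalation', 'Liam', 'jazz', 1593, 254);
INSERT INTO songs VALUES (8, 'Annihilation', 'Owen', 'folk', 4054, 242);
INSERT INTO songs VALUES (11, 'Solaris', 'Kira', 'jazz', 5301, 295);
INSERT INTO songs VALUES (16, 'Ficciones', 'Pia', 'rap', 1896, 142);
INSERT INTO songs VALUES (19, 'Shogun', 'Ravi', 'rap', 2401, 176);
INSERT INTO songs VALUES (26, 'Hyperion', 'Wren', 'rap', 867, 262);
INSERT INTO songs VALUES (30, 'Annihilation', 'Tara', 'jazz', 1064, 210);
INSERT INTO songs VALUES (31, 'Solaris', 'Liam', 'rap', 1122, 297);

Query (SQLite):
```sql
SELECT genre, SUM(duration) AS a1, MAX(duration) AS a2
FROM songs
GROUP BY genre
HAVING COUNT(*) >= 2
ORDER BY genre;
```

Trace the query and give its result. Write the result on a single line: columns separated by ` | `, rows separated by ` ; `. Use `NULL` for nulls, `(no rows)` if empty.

Group songs by genre.
Per group compute: SUM(duration), MAX(duration).
HAVING: drop groups with fewer than 2 rows.
  folk: ids {8} → SUM(duration)=242, MAX(duration)=242
  jazz: ids {6, 11, 30} → SUM(duration)=759, MAX(duration)=295
  rap: ids {4, 5, 16, 19, 26, 31} → SUM(duration)=1375, MAX(duration)=383

jazz | 759 | 295 ; rap | 1375 | 383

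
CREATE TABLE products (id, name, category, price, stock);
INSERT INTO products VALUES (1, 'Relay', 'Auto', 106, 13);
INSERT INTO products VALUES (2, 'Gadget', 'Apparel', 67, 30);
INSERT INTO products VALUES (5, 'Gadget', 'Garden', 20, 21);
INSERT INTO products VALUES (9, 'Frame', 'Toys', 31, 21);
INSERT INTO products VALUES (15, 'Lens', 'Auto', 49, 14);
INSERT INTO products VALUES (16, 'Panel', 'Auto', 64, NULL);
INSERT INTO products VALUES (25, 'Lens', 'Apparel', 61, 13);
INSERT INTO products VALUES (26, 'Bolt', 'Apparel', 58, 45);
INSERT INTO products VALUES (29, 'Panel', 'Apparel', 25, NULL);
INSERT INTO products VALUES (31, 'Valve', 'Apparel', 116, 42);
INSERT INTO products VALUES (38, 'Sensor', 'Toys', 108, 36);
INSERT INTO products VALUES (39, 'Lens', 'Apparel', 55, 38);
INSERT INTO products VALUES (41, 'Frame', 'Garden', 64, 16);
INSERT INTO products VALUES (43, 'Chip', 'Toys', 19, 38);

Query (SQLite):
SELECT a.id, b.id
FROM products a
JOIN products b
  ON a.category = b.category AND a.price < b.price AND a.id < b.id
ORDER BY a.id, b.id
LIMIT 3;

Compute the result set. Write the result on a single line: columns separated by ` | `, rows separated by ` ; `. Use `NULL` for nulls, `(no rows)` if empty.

Pairs (a,b) with same category, a.price < b.price, a.id < b.id.
category groups: Apparel:{2,25,26,29,31,39} Auto:{1,15,16} Garden:{5,41} Toys:{9,38,43}
Ordered by (a.id, b.id); first 3.

2 | 31 ; 5 | 41 ; 9 | 38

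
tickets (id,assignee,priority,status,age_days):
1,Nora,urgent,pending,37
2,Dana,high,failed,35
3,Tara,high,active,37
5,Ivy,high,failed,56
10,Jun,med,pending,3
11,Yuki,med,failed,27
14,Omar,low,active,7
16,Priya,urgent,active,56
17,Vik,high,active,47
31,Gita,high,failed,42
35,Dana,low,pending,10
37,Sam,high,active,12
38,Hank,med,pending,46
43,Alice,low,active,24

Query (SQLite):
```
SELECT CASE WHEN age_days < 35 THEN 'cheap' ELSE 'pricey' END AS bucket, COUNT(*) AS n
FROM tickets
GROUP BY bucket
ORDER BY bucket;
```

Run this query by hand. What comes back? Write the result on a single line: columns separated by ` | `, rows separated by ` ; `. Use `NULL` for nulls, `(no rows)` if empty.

cheap | 6 ; pricey | 8

Bucket rows by age_days < 35 → 'cheap' else 'pricey'; count each bucket.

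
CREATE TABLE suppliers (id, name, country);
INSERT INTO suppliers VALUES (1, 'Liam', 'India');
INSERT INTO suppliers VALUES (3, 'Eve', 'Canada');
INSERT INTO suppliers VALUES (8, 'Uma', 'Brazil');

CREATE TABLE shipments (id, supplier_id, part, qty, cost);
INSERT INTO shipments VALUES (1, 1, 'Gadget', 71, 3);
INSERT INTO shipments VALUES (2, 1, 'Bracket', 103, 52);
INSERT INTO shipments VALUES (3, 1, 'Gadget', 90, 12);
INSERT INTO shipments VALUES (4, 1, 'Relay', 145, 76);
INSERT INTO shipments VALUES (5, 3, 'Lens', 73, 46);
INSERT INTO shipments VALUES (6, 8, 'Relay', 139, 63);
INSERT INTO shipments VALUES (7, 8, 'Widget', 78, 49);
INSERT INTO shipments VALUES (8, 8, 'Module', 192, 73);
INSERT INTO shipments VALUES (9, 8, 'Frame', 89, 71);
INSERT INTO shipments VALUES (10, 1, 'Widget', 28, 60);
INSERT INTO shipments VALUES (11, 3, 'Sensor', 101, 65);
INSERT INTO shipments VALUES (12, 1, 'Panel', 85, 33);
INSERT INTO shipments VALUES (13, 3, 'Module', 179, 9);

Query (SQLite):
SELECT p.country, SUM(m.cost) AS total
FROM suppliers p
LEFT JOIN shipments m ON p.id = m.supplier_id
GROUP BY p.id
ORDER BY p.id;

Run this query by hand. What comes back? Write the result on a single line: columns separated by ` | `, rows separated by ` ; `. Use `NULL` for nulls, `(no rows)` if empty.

LEFT JOIN keeps every suppliers row; unmatched ones get NULL for shipments columns.
Group by suppliers.id and compute SUM(m.cost). SUM over an all-NULL group is NULL.
  1: ids {1, 2, 3, 4, 10, 12} → SUM(m.cost)=236
  3: ids {5, 11, 13} → SUM(m.cost)=120
  8: ids {6, 7, 8, 9} → SUM(m.cost)=256

India | 236 ; Canada | 120 ; Brazil | 256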